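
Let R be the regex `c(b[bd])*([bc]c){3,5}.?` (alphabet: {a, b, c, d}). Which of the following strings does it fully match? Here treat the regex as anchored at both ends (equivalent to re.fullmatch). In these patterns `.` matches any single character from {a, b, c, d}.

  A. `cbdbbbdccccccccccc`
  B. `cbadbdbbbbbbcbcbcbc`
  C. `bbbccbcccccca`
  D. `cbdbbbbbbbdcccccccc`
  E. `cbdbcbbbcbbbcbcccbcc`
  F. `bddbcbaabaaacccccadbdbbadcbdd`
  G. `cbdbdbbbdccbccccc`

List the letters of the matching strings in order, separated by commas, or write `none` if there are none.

A, D, G

A → match
B → no match
C → no match — must start with `c`
D → match
E → no match
F → no match — must start with `c`
G → match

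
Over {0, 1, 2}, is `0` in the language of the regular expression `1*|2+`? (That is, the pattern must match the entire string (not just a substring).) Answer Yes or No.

No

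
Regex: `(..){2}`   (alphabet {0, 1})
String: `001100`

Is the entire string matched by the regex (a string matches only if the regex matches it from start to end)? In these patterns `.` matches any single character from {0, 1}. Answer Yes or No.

No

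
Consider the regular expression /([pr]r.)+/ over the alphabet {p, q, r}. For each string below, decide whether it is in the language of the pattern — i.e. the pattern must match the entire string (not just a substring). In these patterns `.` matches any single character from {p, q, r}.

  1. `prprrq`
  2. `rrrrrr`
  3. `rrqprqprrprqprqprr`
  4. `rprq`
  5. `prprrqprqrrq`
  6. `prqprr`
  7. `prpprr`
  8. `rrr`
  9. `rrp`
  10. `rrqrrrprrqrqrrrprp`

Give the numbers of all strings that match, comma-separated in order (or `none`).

1, 2, 3, 5, 6, 7, 8, 9

1. `prprrq` → match
2. `rrrrrr` → match
3 → match
4. `rprq` → no match
5. `prprrqprqrrq` → match
6. `prqprr` → match
7. `prpprr` → match
8. `rrr` → match
9. `rrp` → match
10 → no match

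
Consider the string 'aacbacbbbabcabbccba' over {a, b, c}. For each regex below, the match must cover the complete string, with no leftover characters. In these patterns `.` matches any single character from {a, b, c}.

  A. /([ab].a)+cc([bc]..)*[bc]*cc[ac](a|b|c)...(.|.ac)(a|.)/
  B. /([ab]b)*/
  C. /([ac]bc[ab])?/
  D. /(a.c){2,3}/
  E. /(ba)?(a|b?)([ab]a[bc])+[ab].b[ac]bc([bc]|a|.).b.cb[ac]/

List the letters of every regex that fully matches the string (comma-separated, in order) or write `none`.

E

A → no match
B → no match
C → no match
D → no match — must end with 'c'
E → match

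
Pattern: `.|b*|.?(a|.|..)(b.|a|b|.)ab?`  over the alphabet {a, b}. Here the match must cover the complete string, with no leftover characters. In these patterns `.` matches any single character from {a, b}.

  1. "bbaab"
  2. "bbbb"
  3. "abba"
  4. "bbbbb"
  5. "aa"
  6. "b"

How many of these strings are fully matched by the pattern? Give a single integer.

1 → match
2 → match
3 → match
4 → match
5 → no match
6 → match
Total matched: 5

5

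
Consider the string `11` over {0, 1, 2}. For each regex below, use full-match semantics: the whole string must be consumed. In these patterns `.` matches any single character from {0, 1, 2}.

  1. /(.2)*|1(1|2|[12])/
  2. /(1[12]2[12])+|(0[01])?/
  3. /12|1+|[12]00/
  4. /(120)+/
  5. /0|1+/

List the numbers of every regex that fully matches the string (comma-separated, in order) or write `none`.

1, 3, 5

1 → match
2 → no match
3 → match
4 → no match — must start with `120`
5 → match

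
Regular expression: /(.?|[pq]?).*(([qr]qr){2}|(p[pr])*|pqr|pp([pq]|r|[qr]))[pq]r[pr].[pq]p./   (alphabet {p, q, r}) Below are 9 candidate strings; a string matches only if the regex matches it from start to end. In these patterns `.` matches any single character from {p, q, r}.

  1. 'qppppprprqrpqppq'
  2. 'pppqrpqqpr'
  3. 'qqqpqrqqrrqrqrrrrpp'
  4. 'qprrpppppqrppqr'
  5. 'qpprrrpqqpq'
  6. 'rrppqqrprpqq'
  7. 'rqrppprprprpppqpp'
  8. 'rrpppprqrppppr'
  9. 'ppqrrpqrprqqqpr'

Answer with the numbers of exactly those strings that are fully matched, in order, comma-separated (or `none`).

1 → match
2 → match
3 → no match
4 → no match
5 → no match
6 → no match
7 → no match
8 → match
9 → no match

1, 2, 8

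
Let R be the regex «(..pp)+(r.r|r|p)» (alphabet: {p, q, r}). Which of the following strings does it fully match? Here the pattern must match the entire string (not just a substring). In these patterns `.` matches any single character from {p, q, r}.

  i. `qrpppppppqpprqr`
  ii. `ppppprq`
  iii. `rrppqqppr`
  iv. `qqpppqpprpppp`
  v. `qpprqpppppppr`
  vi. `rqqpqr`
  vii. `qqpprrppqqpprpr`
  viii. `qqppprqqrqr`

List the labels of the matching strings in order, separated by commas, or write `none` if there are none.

i → match
ii → no match
iii → match
iv → match
v → no match
vi → no match
vii → match
viii → no match

i, iii, iv, vii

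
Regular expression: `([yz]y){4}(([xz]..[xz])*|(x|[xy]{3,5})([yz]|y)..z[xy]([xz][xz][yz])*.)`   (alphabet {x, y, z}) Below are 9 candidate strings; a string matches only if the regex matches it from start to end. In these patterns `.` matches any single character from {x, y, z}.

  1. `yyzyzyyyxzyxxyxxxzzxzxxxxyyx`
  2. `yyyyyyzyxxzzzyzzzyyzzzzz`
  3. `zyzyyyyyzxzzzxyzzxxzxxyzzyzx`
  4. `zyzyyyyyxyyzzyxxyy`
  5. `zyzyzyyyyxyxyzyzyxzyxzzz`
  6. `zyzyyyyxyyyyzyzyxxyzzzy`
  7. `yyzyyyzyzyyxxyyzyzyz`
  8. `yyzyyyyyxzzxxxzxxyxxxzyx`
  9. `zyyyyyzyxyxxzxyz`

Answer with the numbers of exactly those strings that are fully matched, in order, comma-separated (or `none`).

1, 2, 3, 4, 5, 8, 9

1 → match
2 → match
3 → match
4 → match
5 → match
6 → no match
7 → no match
8 → match
9 → match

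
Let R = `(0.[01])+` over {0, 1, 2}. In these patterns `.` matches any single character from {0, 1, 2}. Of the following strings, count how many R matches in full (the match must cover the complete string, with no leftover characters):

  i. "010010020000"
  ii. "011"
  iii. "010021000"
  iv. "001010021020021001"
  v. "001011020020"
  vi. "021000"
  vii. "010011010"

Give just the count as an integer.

i → match
ii → match
iii → match
iv → match
v → match
vi → match
vii → match
Total matched: 7

7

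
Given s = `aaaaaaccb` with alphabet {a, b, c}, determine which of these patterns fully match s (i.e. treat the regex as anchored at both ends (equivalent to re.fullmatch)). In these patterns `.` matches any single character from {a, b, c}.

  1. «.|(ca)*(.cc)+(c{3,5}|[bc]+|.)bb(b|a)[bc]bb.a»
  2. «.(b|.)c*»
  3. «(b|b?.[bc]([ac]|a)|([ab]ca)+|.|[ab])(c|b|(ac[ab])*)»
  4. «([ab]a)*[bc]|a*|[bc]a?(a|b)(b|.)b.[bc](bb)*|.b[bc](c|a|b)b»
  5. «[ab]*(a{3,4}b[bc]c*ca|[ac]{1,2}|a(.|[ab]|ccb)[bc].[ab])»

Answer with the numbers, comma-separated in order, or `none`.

5

1 → no match
2 → no match
3 → no match
4 → no match
5 → match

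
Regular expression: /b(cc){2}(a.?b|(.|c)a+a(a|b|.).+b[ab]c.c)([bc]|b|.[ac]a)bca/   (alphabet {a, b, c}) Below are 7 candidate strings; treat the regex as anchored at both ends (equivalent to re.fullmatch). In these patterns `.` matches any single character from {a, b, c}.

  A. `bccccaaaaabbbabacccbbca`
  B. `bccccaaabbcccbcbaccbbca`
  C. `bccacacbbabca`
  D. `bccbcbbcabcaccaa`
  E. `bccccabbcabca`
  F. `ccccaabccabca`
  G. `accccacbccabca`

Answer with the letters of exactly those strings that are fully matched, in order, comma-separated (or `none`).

A, E

A → match
B → no match
C → no match
D → no match — must end with `bca`
E → match
F → no match — must start with `bcc`
G → no match — must start with `bcc`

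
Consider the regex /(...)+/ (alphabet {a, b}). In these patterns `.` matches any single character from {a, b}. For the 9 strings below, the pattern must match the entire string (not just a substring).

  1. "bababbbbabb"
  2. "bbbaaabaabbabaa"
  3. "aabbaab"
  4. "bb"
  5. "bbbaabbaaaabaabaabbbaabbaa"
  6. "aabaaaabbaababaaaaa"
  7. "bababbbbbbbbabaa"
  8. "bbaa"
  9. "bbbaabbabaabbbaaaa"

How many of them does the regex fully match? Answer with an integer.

1. "bababbbbabb" → no match
2 → match
3. "aabbaab" → no match
4. "bb" → no match
5 → no match
6 → no match
7 → no match
8. "bbaa" → no match
9 → match
Total matched: 2

2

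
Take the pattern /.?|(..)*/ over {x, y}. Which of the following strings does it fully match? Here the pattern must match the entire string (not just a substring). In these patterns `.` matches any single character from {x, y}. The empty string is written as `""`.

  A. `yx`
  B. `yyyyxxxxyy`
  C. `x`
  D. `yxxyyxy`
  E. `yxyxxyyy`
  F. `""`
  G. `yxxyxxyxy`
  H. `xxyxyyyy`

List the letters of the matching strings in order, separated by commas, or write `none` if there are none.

A → match
B → match
C → match
D → no match
E → match
F → match
G → no match
H → match

A, B, C, E, F, H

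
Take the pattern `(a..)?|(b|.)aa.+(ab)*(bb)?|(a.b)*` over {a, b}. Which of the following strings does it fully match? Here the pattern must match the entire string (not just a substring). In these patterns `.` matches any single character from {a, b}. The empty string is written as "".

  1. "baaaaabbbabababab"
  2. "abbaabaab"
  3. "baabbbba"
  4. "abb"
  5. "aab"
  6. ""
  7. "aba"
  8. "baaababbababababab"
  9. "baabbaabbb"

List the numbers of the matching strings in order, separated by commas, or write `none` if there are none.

1 → match
2 → match
3 → match
4 → match
5 → match
6 → match
7 → match
8 → match
9 → match

1, 2, 3, 4, 5, 6, 7, 8, 9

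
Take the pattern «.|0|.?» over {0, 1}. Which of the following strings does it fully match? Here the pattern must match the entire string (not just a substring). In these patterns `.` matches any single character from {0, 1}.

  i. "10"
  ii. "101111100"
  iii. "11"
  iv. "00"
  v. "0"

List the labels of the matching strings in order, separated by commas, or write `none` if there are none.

v

i. "10" → no match
ii. "101111100" → no match
iii. "11" → no match
iv. "00" → no match
v. "0" → match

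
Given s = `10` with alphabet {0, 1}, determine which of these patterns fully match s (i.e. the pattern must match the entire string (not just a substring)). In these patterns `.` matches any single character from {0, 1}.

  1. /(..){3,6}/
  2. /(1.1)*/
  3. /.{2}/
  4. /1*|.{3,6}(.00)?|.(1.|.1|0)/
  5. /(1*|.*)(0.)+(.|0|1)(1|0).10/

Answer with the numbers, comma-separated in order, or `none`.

3, 4

1 → no match
2 → no match
3 → match
4 → match
5 → no match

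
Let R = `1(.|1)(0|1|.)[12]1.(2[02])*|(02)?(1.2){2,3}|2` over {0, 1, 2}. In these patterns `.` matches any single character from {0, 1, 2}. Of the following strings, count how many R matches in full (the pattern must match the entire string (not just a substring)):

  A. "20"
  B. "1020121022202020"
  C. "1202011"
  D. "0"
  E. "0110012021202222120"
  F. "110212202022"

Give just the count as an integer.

1

A. "20" → no match
B → no match
C. "1202011" → no match
D. "0" → no match
E → no match
F. "110212202022" → match
Total matched: 1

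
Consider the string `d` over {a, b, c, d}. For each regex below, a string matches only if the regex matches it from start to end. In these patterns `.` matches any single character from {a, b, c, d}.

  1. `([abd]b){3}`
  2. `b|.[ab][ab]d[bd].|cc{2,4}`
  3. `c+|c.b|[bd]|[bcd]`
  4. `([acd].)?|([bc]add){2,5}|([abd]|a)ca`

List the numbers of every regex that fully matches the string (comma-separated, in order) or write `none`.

3

1 → no match — must end with `b`
2 → no match
3 → match
4 → no match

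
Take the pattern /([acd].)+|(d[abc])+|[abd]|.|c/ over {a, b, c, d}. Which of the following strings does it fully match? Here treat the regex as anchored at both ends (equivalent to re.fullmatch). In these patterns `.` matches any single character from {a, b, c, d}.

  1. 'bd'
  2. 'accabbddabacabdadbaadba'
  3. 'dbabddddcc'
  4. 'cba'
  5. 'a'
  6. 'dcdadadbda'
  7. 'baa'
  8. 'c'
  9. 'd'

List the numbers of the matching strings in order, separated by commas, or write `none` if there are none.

3, 5, 6, 8, 9

1 → no match
2 → no match
3 → match
4 → no match
5 → match
6 → match
7 → no match
8 → match
9 → match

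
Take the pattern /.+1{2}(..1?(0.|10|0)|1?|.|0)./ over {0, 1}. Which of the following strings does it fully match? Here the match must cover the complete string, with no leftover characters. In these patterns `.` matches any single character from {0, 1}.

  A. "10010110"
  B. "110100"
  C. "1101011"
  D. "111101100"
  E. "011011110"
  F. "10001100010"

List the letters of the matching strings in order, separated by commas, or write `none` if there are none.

A, D, E, F

A → match
B → no match
C → no match
D → match
E → match
F → match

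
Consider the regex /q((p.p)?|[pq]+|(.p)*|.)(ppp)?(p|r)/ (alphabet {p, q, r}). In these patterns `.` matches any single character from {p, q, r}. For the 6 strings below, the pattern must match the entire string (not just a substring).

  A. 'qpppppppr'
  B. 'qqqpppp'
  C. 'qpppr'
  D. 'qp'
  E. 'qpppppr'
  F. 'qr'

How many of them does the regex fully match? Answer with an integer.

A → match
B → match
C → match
D → match
E → match
F → match
Total matched: 6

6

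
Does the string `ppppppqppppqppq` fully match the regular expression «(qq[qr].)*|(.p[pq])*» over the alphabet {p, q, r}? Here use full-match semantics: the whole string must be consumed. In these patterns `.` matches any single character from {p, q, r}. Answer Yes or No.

Yes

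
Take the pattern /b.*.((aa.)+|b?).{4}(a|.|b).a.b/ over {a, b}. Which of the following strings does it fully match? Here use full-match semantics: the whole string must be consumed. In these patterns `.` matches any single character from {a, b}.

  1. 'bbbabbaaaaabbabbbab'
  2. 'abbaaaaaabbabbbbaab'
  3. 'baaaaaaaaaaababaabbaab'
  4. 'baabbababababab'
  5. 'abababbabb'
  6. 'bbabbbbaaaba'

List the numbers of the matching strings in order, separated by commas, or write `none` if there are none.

1 → no match
2 → no match — must start with 'b'
3 → match
4 → no match
5 → no match — must start with 'b'
6 → no match — must end with 'b'

3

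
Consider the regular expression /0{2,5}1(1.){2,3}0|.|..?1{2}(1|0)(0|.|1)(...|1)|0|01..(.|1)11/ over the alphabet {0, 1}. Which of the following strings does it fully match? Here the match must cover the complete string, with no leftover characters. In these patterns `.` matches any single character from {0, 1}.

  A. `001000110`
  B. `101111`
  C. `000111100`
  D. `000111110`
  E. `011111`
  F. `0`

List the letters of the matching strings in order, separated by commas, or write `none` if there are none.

A → no match
B → no match
C → match
D → match
E → match
F → match

C, D, E, F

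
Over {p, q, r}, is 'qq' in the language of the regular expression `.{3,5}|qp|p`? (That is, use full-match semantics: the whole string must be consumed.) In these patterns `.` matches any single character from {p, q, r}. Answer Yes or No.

No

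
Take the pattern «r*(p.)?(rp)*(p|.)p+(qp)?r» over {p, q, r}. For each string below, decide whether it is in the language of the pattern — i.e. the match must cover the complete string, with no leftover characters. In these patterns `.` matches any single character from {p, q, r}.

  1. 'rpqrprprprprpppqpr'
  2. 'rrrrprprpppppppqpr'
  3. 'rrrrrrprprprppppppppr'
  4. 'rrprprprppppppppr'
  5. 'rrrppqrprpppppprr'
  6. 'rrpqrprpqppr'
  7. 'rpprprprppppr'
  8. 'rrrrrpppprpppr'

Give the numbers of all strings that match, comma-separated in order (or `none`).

1 → match
2 → match
3 → match
4 → match
5 → no match
6 → match
7 → match
8 → no match

1, 2, 3, 4, 6, 7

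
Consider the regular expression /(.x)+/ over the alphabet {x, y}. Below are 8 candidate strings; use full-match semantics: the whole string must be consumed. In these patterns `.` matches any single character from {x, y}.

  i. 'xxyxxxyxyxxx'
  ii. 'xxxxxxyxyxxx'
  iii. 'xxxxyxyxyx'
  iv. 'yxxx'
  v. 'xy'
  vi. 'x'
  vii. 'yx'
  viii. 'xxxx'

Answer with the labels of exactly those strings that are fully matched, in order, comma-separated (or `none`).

i. 'xxyxxxyxyxxx' → match
ii. 'xxxxxxyxyxxx' → match
iii. 'xxxxyxyxyx' → match
iv. 'yxxx' → match
v. 'xy' → no match — must end with 'x'
vi. 'x' → no match
vii. 'yx' → match
viii. 'xxxx' → match

i, ii, iii, iv, vii, viii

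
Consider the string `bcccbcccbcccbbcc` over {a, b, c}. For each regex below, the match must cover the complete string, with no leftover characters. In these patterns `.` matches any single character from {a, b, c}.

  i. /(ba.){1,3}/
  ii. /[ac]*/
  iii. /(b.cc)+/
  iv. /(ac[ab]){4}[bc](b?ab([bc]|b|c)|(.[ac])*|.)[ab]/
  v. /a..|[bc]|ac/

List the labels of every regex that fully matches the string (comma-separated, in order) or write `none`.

iii

i → no match — must start with `ba`
ii → no match
iii → match
iv → no match — must start with `ac`
v → no match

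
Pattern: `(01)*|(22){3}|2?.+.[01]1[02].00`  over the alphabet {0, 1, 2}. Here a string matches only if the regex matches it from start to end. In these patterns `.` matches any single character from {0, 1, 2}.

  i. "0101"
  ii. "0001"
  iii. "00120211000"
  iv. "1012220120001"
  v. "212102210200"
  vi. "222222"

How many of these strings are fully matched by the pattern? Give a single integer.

i → match
ii → no match
iii → no match
iv → no match
v → no match
vi → match
Total matched: 2

2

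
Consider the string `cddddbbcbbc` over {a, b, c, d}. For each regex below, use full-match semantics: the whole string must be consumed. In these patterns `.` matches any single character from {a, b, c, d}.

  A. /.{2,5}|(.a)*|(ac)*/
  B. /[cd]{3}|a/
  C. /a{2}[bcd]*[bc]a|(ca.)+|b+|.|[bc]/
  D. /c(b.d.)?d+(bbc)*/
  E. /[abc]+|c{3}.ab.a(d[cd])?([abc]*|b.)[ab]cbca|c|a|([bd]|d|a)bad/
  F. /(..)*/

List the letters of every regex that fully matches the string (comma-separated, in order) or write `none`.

A → no match
B → no match
C → no match
D → match
E → no match
F → no match

D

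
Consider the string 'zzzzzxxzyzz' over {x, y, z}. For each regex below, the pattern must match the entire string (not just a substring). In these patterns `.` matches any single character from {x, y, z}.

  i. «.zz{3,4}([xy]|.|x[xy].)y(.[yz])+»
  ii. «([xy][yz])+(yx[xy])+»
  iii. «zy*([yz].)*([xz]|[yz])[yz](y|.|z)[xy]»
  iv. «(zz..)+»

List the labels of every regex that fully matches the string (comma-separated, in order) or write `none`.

i

i → match
ii → no match
iii → no match
iv → no match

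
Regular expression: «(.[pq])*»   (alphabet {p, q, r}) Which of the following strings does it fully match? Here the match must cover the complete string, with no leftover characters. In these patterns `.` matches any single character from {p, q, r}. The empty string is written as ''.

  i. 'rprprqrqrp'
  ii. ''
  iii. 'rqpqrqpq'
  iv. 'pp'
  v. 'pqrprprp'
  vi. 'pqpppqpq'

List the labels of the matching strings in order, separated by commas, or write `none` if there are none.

i → match
ii → match
iii → match
iv → match
v → match
vi → match

i, ii, iii, iv, v, vi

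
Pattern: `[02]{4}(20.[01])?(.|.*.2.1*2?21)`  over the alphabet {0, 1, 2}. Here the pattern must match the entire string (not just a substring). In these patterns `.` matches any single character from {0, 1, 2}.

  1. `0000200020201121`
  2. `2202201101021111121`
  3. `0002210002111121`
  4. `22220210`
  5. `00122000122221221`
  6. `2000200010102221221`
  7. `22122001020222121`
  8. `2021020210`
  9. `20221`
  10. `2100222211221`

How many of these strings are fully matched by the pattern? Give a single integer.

5

1 → match
2 → match
3 → match
4 → no match
5 → no match
6 → match
7 → no match
8 → no match
9 → match
10 → no match
Total matched: 5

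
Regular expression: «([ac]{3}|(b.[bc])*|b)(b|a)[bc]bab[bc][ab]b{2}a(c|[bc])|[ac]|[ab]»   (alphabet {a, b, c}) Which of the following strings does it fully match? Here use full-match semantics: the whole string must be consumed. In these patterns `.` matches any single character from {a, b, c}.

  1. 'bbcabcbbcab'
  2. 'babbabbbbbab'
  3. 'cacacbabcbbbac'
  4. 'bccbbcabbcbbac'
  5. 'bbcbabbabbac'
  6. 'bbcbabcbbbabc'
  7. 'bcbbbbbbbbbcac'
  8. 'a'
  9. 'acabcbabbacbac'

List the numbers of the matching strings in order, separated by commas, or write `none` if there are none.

2, 3, 5, 8

1. 'bbcabcbbcab' → no match
2. 'babbabbbbbab' → match
3 → match
4 → no match
5. 'bbcbabbabbac' → match
6 → no match
7 → no match
8. 'a' → match
9 → no match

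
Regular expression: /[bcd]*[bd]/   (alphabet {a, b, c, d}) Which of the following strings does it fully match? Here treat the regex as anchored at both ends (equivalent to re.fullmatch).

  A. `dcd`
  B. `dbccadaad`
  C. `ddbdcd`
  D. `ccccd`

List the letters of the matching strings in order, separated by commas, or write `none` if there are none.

A → match
B → no match
C → match
D → match

A, C, D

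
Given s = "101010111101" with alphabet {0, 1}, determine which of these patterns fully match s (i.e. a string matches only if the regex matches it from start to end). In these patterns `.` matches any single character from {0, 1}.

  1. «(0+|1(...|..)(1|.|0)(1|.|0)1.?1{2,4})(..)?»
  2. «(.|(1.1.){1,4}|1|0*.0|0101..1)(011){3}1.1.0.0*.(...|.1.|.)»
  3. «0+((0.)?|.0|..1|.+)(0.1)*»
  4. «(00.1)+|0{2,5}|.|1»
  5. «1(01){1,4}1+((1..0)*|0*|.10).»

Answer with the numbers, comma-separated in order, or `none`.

1, 5

1 → match
2 → no match
3 → no match — must start with "0"
4 → no match
5 → match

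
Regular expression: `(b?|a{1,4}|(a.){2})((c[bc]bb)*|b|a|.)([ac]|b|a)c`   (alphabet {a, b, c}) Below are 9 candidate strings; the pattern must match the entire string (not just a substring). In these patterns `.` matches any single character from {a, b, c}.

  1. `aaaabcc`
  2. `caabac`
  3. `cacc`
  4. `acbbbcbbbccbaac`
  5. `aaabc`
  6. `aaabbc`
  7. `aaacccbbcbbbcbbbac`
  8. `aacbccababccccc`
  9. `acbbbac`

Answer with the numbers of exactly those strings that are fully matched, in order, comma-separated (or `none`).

1, 5, 6, 7, 9

1 → match
2 → no match
3 → no match
4 → no match
5 → match
6 → match
7 → match
8 → no match
9 → match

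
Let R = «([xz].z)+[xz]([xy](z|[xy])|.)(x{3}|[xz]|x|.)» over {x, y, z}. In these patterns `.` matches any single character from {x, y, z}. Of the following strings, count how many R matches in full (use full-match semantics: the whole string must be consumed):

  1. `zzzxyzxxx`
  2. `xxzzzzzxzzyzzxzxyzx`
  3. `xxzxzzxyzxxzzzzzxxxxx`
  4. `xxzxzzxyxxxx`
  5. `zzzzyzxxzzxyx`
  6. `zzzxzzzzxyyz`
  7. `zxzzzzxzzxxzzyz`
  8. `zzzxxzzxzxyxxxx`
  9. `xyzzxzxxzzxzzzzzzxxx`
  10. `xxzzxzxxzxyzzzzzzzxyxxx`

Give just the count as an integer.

9

1 → match
2 → match
3 → match
4 → match
5 → match
6 → no match
7 → match
8 → match
9 → match
10 → match
Total matched: 9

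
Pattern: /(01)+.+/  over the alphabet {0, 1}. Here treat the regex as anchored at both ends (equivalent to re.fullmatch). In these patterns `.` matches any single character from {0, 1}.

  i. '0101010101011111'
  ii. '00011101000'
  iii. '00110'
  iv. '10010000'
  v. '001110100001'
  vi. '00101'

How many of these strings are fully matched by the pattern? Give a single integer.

i → match
ii. '00011101000' → no match — must start with '01'
iii. '00110' → no match — must start with '01'
iv. '10010000' → no match — must start with '01'
v. '001110100001' → no match — must start with '01'
vi. '00101' → no match — must start with '01'
Total matched: 1

1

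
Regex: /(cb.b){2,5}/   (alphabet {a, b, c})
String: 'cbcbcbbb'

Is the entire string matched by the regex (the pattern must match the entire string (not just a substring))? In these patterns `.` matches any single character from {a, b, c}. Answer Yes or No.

Yes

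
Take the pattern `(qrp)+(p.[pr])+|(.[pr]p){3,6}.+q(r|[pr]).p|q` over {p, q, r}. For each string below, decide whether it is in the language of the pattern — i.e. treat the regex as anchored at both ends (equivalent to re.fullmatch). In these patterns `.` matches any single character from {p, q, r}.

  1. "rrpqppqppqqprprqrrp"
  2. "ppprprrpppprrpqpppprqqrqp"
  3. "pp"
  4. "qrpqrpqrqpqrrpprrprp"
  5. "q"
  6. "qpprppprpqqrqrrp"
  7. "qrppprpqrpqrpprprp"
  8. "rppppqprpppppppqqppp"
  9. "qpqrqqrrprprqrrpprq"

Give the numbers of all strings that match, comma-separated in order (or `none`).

1, 5, 6, 7

1 → match
2 → no match
3. "pp" → no match
4 → no match
5. "q" → match
6 → match
7 → match
8 → no match
9 → no match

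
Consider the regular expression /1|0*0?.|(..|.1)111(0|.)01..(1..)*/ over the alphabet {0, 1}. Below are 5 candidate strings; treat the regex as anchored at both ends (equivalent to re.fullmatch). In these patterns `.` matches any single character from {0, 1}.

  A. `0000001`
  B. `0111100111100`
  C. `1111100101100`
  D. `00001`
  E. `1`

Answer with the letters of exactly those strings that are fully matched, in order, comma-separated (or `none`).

A, B, C, D, E

A. `0000001` → match
B → match
C → match
D. `00001` → match
E. `1` → match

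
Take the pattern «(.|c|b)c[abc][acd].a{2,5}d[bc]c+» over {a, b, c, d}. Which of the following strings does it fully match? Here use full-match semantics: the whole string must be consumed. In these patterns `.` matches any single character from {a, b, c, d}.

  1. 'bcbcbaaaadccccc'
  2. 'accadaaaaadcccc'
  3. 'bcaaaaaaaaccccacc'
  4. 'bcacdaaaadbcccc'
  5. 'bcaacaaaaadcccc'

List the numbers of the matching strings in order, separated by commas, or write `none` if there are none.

1 → match
2 → match
3 → no match
4 → match
5 → match

1, 2, 4, 5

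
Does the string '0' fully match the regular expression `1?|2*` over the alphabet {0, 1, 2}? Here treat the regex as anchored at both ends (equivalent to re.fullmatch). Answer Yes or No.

No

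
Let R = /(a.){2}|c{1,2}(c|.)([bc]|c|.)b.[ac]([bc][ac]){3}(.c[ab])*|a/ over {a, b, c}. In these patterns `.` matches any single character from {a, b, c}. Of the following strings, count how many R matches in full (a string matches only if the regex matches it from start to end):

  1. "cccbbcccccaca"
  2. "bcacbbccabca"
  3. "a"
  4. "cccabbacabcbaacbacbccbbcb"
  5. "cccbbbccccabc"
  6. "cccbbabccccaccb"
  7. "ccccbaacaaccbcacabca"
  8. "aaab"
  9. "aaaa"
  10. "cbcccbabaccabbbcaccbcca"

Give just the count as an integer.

7

1 → match
2 → no match
3 → match
4 → match
5 → match
6 → match
7 → no match
8 → match
9 → match
10 → no match
Total matched: 7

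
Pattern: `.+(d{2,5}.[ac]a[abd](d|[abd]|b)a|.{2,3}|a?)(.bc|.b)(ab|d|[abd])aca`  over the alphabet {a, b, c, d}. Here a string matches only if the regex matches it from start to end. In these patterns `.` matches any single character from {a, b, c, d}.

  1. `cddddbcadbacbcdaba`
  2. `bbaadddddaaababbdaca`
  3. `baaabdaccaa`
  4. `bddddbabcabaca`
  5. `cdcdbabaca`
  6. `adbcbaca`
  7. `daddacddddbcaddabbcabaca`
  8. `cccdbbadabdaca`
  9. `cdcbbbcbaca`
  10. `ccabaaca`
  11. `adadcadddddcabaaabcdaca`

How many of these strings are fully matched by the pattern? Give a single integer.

9

1 → no match — must end with `aca`
2 → match
3 → no match — must end with `aca`
4 → match
5 → match
6 → match
7 → match
8 → match
9 → match
10 → match
11 → match
Total matched: 9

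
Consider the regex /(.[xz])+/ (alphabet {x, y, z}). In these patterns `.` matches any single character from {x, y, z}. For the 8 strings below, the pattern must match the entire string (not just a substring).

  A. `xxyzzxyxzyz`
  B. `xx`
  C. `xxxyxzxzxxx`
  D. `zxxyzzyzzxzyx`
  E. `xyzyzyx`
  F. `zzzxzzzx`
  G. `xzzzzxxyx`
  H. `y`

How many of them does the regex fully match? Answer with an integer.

A → no match
B → match
C → no match
D → no match
E → no match
F → match
G → no match
H → no match
Total matched: 2

2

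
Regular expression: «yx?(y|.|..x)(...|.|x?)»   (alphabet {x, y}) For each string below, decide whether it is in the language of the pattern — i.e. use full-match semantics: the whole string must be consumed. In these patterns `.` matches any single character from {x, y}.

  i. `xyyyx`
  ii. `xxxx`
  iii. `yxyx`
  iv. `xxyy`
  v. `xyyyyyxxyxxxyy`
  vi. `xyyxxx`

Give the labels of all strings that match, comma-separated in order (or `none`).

i → no match — must start with `y`
ii → no match — must start with `y`
iii → match
iv → no match — must start with `y`
v → no match — must start with `y`
vi → no match — must start with `y`

iii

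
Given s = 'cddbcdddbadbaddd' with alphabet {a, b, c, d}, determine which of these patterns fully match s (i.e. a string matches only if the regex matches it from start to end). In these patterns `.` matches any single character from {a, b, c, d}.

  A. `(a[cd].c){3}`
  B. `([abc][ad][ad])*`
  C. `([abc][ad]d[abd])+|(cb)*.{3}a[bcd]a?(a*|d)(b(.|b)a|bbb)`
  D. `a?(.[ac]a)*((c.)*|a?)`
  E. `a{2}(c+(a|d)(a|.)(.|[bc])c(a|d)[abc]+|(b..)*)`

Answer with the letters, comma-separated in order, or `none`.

C

A → no match — must start with 'a'
B → no match
C → match
D → no match
E → no match — must start with 'a'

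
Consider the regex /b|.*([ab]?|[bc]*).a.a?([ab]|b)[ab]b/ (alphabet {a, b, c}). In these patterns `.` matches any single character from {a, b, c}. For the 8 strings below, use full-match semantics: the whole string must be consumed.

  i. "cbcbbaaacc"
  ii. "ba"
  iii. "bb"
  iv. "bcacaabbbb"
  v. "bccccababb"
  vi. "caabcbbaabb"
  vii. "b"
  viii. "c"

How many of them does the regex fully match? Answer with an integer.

3

i → no match — must end with "b"
ii → no match — must end with "b"
iii → no match
iv → match
v → match
vi → no match
vii → match
viii → no match — must end with "b"
Total matched: 3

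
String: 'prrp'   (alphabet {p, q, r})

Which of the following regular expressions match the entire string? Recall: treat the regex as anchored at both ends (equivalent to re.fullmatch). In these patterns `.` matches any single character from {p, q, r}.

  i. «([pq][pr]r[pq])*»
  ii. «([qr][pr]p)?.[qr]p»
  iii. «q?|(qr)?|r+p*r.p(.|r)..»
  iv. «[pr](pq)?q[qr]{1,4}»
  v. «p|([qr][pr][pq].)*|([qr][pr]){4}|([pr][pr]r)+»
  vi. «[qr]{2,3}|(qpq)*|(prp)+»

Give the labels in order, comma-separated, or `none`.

i → match
ii → no match
iii → no match
iv → no match
v → no match
vi → no match

i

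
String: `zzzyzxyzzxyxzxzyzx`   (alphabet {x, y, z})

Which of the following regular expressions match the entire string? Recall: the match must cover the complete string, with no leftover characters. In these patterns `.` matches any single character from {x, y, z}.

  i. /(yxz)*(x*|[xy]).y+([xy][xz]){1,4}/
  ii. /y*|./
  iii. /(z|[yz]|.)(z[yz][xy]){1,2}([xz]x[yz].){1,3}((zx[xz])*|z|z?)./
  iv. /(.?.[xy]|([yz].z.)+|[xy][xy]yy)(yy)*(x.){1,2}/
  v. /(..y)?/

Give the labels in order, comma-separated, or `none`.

iii

i → no match
ii → no match
iii → match
iv → no match
v → no match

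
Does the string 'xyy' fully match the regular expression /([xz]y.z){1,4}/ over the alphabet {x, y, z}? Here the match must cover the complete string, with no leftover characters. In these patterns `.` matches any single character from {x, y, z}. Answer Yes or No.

Every match must end with 'z', but 'xyy' does not.

No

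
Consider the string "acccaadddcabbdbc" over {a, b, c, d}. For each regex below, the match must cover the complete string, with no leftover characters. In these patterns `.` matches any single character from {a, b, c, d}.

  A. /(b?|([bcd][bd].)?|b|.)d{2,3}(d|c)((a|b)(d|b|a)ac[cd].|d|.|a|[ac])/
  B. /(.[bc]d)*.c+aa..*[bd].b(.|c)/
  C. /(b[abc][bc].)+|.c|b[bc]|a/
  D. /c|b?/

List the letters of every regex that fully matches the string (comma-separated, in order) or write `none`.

A → no match
B → match
C → no match
D → no match

B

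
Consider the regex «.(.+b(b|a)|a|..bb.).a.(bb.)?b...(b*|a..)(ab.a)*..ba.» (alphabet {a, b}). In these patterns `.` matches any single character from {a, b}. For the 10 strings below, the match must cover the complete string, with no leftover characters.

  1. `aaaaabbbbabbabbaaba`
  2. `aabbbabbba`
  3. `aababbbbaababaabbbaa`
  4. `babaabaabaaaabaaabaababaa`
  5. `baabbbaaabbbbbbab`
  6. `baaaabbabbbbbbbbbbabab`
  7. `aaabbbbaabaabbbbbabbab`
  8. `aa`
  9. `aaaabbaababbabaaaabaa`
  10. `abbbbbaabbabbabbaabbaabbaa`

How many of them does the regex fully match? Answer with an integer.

5

1 → no match
2 → no match
3 → no match
4 → match
5 → no match
6 → match
7 → match
8 → no match
9 → match
10 → match
Total matched: 5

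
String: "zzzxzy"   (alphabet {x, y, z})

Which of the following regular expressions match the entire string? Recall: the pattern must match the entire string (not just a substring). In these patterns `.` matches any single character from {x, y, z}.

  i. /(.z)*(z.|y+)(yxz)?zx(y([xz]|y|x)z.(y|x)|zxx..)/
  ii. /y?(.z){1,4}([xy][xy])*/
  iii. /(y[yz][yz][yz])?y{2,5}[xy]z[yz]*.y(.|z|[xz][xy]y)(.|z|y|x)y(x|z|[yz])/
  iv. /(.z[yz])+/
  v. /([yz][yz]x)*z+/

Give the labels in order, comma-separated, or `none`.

i → no match
ii → no match
iii → no match
iv → match
v → no match — must end with "z"

iv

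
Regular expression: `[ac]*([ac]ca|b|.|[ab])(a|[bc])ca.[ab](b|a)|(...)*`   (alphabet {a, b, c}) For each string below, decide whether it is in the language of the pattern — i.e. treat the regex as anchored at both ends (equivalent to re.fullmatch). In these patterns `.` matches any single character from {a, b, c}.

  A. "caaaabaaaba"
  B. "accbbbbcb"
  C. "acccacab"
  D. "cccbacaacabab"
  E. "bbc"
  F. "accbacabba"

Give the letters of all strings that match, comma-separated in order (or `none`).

A. "caaaabaaaba" → no match
B. "accbbbbcb" → match
C. "acccacab" → match
D → no match
E. "bbc" → match
F. "accbacabba" → match

B, C, E, F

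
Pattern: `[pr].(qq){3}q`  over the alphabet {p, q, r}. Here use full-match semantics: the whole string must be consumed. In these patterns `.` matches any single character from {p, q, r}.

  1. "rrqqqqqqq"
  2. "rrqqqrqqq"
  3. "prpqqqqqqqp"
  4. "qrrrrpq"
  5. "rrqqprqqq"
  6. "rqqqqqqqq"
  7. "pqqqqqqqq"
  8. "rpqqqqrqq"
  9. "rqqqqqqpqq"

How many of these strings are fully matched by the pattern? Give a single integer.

1 → match
2 → no match
3 → no match — must end with "qqq"
4 → no match — must end with "qqq"
5 → no match
6 → match
7 → match
8 → no match — must end with "qqq"
9 → no match — must end with "qqq"
Total matched: 3

3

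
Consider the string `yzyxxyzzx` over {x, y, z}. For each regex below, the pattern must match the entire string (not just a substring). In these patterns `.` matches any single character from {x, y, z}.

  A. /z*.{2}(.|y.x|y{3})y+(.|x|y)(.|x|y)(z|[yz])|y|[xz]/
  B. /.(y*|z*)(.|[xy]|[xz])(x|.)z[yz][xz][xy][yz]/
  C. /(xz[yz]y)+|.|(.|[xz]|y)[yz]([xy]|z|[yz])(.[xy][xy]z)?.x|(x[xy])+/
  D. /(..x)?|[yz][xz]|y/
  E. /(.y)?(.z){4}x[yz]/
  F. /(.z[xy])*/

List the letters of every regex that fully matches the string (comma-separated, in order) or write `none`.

A → no match
B → no match
C → match
D → no match
E → no match
F → no match

C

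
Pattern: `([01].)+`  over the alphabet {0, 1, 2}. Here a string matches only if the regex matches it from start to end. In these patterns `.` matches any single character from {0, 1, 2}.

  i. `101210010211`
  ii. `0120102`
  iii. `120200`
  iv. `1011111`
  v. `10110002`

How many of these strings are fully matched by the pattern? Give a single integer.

i → match
ii → no match
iii → match
iv → no match
v → match
Total matched: 3

3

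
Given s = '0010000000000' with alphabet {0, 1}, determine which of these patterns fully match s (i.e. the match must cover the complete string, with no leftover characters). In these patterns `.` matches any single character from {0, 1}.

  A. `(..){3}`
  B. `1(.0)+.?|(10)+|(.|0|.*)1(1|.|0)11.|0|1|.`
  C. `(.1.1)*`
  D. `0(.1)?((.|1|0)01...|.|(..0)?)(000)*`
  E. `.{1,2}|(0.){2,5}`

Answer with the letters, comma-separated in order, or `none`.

D

A → no match
B → no match
C → no match
D → match
E → no match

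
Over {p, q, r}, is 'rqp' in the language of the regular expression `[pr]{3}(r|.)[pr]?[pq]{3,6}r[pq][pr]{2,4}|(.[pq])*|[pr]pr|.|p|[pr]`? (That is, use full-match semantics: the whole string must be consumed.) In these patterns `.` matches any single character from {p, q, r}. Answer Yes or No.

No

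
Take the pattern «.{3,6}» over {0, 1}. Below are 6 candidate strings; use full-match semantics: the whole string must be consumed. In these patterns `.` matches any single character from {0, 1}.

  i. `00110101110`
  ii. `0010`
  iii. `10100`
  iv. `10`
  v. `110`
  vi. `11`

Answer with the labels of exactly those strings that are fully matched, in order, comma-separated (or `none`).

i → no match
ii → match
iii → match
iv → no match
v → match
vi → no match

ii, iii, v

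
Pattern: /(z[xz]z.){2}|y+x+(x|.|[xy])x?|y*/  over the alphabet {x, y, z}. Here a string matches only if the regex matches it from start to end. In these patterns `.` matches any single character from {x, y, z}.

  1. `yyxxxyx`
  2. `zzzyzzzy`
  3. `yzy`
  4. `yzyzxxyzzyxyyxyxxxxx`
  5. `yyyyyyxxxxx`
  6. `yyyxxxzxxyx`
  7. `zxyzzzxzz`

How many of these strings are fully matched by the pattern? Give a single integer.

1. `yyxxxyx` → match
2. `zzzyzzzy` → match
3. `yzy` → no match
4 → no match
5. `yyyyyyxxxxx` → match
6. `yyyxxxzxxyx` → no match
7. `zxyzzzxzz` → no match
Total matched: 3

3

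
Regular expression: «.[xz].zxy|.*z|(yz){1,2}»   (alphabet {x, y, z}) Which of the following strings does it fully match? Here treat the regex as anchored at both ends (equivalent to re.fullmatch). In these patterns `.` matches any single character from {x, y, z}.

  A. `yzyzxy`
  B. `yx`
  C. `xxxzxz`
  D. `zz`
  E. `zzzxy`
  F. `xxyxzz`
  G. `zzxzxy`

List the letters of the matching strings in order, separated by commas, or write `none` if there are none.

A → match
B → no match
C → match
D → match
E → no match
F → match
G → match

A, C, D, F, G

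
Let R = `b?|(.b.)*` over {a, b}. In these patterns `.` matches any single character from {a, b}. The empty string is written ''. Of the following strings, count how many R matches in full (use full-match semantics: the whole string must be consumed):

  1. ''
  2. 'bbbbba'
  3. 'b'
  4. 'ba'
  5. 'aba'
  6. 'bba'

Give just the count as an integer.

1 → match
2 → match
3 → match
4 → no match
5 → match
6 → match
Total matched: 5

5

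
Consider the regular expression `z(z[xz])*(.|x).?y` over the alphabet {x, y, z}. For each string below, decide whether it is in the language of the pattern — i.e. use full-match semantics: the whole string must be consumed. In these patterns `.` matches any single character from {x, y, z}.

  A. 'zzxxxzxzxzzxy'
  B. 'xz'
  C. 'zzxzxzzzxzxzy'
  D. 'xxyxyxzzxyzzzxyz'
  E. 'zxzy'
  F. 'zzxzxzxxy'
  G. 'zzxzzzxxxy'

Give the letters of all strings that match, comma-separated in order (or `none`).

C, E, F, G

A → no match
B → no match — must start with 'z'
C → match
D → no match — must start with 'z'
E → match
F → match
G → match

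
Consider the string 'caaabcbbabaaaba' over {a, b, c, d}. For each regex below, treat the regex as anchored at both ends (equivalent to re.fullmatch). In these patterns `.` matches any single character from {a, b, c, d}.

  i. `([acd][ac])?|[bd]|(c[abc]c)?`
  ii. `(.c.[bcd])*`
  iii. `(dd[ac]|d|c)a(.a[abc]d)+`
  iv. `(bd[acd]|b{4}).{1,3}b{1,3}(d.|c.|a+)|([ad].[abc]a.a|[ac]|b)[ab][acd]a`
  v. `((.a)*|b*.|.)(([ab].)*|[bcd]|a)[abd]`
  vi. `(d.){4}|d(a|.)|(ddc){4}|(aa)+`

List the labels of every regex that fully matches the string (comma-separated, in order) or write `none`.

i → no match
ii → no match
iii → no match — must end with 'd'
iv → no match
v → match
vi → no match

v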